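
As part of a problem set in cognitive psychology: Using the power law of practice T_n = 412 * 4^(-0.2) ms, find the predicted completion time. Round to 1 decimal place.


T_n = 412 * 4^(-0.2)
4^(-0.2) = 0.757858
T_n = 412 * 0.757858
= 312.2 ms


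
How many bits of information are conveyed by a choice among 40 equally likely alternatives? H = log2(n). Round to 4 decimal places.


H = log2(n)
H = log2(40)
= 5.3219


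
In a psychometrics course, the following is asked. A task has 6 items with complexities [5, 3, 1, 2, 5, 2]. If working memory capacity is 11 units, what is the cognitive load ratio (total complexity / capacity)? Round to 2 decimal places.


Total complexity = 5 + 3 + 1 + 2 + 5 + 2 = 18
Load = total / capacity = 18 / 11
= 1.64


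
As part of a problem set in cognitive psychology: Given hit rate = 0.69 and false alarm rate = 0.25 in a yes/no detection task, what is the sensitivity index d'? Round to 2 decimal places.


d' = z(HR) - z(FAR)
z(0.69) = 0.4959
z(0.25) = -0.6745
d' = 0.4959 - -0.6745
= 1.17


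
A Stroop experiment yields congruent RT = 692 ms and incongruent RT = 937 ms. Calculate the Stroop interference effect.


Stroop effect = RT(incongruent) - RT(congruent)
= 937 - 692
= 245 ms


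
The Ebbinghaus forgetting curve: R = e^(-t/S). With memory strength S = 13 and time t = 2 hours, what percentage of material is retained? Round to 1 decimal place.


R = e^(-t/S)
-t/S = -2/13 = -0.153846
R = e^(-0.153846) = 0.857404
Percentage = 0.857404 * 100
= 85.7


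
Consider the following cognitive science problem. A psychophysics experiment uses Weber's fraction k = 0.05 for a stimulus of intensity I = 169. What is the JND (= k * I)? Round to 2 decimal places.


JND = k * I
JND = 0.05 * 169
= 8.45


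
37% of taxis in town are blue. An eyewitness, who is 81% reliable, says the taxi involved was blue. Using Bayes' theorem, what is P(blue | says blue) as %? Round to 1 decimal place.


P(blue | says blue) = P(says blue | blue)*P(blue) / [P(says blue | blue)*P(blue) + P(says blue | not blue)*P(not blue)]
Numerator = 0.81 * 0.37 = 0.2997
False identification = 0.19 * 0.63 = 0.1197
P = 0.2997 / (0.2997 + 0.1197)
= 0.2997 / 0.4194
As percentage = 71.5


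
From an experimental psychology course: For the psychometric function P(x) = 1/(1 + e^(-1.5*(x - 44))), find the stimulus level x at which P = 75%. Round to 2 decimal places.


At P = 0.75: 0.75 = 1/(1 + e^(-k*(x-x0)))
Solving: e^(-k*(x-x0)) = 1/3
x = x0 + ln(3)/k
ln(3) = 1.0986
x = 44 + 1.0986/1.5
= 44 + 0.7324
= 44.73


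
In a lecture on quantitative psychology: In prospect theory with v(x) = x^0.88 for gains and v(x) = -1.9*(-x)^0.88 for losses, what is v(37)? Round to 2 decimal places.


Since x = 37 >= 0, use v(x) = x^0.88
37^0.88 = 23.9893
v(37) = 23.99


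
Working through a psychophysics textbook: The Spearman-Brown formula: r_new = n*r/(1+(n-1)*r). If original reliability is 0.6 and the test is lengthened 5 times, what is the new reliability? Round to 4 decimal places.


r_new = n*r / (1 + (n-1)*r)
Numerator = 5 * 0.6 = 3.0
Denominator = 1 + 4 * 0.6 = 3.4
r_new = 3.0 / 3.4
= 0.8824


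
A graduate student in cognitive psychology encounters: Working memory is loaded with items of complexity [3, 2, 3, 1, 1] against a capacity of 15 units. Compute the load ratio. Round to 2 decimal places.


Total complexity = 3 + 2 + 3 + 1 + 1 = 10
Load = total / capacity = 10 / 15
= 0.67


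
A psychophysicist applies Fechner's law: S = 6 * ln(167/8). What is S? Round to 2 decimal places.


S = 6 * ln(167/8)
I/I0 = 20.875
ln(20.875) = 3.0386
S = 6 * 3.0386
= 18.23


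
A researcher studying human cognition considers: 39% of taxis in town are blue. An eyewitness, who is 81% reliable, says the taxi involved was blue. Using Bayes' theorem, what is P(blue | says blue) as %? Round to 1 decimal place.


P(blue | says blue) = P(says blue | blue)*P(blue) / [P(says blue | blue)*P(blue) + P(says blue | not blue)*P(not blue)]
Numerator = 0.81 * 0.39 = 0.3159
False identification = 0.19 * 0.61 = 0.1159
P = 0.3159 / (0.3159 + 0.1159)
= 0.3159 / 0.4318
As percentage = 73.2


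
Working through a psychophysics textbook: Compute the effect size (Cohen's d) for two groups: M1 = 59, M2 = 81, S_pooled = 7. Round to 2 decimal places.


Cohen's d = (M1 - M2) / S_pooled
= (59 - 81) / 7
= -22 / 7
= -3.14


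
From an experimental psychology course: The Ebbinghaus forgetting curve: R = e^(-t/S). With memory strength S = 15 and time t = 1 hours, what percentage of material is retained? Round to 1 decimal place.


R = e^(-t/S)
-t/S = -1/15 = -0.066667
R = e^(-0.066667) = 0.935507
Percentage = 0.935507 * 100
= 93.6


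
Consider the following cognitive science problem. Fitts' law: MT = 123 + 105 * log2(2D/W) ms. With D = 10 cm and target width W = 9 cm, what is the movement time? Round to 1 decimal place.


MT = 123 + 105 * log2(2*10/9)
2D/W = 2.222222
log2(2.222222) = 1.152
MT = 123 + 105 * 1.152
= 244.0 ms


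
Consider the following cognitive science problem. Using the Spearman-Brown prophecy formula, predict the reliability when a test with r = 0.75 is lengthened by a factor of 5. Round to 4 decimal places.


r_new = n*r / (1 + (n-1)*r)
Numerator = 5 * 0.75 = 3.75
Denominator = 1 + 4 * 0.75 = 4.0
r_new = 3.75 / 4.0
= 0.9375


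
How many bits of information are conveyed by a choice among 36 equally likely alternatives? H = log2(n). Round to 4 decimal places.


H = log2(n)
H = log2(36)
= 5.1699


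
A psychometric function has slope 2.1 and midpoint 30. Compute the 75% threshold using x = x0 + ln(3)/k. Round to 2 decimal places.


At P = 0.75: 0.75 = 1/(1 + e^(-k*(x-x0)))
Solving: e^(-k*(x-x0)) = 1/3
x = x0 + ln(3)/k
ln(3) = 1.0986
x = 30 + 1.0986/2.1
= 30 + 0.5231
= 30.52


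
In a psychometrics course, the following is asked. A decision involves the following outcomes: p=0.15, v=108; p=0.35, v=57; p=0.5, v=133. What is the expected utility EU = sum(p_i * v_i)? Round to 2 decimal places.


EU = sum(p_i * v_i)
0.15 * 108 = 16.2
0.35 * 57 = 19.95
0.5 * 133 = 66.5
EU = 16.2 + 19.95 + 66.5
= 102.65


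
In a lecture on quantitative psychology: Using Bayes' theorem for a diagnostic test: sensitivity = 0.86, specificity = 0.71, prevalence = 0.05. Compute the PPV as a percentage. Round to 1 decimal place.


PPV = (sens * prev) / (sens * prev + (1-spec) * (1-prev))
Numerator = 0.86 * 0.05 = 0.043
P(positive and no disease) = (1 - spec) * (1 - prev) = (1 - 0.71) * (1 - 0.05) = 0.2755
Denominator = 0.043 + 0.2755 = 0.3185
PPV = 0.043 / 0.3185 = 0.135008
As percentage = 13.5


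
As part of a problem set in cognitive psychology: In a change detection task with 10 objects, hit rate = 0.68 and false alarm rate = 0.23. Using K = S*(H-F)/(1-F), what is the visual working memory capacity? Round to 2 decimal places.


K = S * (H - F) / (1 - F)
H - F = 0.45
1 - F = 0.77
K = 10 * 0.45 / 0.77
= 5.84


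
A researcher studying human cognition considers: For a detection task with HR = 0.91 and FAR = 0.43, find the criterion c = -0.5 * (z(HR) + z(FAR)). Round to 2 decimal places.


c = -0.5 * (z(HR) + z(FAR))
z(0.91) = 1.3408
z(0.43) = -0.1764
c = -0.5 * (1.3408 + -0.1764)
= -0.5 * 1.1644
= -0.58


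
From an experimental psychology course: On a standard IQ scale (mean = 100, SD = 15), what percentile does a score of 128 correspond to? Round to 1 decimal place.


z = (IQ - mean) / SD
z = (128 - 100) / 15 = 1.8667
Percentile = Phi(1.8667) * 100
Phi(1.8667) = 0.969028
= 96.9


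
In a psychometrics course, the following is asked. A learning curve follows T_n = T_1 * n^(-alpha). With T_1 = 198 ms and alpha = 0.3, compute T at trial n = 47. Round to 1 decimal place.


T_n = 198 * 47^(-0.3)
47^(-0.3) = 0.315044
T_n = 198 * 0.315044
= 62.4 ms


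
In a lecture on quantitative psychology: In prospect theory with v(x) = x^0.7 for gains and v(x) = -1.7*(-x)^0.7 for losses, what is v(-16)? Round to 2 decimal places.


Since x = -16 < 0, use v(x) = -lambda*(-x)^alpha
(-x) = 16
16^0.7 = 6.9644
v(-16) = -1.7 * 6.9644
= -11.84


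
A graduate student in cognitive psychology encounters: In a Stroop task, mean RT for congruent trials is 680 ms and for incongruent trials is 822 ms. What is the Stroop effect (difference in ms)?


Stroop effect = RT(incongruent) - RT(congruent)
= 822 - 680
= 142 ms


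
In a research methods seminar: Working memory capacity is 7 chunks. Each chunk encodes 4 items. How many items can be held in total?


Total items = chunks * items_per_chunk
= 7 * 4
= 28


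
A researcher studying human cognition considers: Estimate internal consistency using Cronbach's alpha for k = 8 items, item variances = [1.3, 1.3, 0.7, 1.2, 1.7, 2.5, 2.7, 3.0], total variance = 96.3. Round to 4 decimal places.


alpha = (k/(k-1)) * (1 - sum(s_i^2)/s_total^2)
sum(item variances) = 14.4
k/(k-1) = 8/7 = 1.142857
1 - 14.4/96.3 = 1 - 0.149533 = 0.850467
alpha = 1.142857 * 0.850467
= 0.9720


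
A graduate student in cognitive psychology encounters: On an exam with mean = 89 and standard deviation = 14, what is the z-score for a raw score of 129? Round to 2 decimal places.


z = (X - mu) / sigma
= (129 - 89) / 14
= 40 / 14
= 2.86


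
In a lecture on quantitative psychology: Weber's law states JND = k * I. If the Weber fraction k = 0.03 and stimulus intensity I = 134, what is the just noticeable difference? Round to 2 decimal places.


JND = k * I
JND = 0.03 * 134
= 4.02


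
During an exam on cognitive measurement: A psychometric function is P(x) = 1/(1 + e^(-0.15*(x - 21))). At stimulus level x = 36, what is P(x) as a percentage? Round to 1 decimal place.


P(x) = 1/(1 + e^(-0.15*(36 - 21)))
Exponent = -0.15 * 15 = -2.25
e^(-2.25) = 0.105399
P = 1/(1 + 0.105399) = 0.904651
Percentage = 90.5


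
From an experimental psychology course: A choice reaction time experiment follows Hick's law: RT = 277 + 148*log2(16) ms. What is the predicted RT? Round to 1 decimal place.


RT = 277 + 148 * log2(16)
log2(16) = 4.0
RT = 277 + 148 * 4.0
= 277 + 592.0
= 869.0 ms


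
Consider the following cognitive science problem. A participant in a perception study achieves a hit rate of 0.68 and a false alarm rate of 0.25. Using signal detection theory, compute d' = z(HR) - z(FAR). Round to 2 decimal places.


d' = z(HR) - z(FAR)
z(0.68) = 0.4677
z(0.25) = -0.6745
d' = 0.4677 - -0.6745
= 1.14


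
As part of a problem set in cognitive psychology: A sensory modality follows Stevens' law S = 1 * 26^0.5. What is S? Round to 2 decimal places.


S = 1 * 26^0.5
26^0.5 = 5.099
S = 1 * 5.099
= 5.10


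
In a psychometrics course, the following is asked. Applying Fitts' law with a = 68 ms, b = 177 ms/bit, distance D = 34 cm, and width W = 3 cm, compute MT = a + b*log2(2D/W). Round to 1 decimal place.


MT = 68 + 177 * log2(2*34/3)
2D/W = 22.666667
log2(22.666667) = 4.5025
MT = 68 + 177 * 4.5025
= 864.9 ms


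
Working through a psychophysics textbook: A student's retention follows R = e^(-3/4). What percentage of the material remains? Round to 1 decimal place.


R = e^(-t/S)
-t/S = -3/4 = -0.75
R = e^(-0.75) = 0.472367
Percentage = 0.472367 * 100
= 47.2


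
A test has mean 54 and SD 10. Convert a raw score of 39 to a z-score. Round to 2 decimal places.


z = (X - mu) / sigma
= (39 - 54) / 10
= -15 / 10
= -1.50


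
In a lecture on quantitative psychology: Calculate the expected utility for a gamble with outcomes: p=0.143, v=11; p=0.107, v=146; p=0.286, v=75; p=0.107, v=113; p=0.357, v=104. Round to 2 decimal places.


EU = sum(p_i * v_i)
0.143 * 11 = 1.573
0.107 * 146 = 15.622
0.286 * 75 = 21.45
0.107 * 113 = 12.091
0.357 * 104 = 37.128
EU = 1.573 + 15.622 + 21.45 + 12.091 + 37.128
= 87.86


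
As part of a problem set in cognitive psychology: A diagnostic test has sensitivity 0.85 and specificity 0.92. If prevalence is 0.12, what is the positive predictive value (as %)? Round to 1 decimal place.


PPV = (sens * prev) / (sens * prev + (1-spec) * (1-prev))
Numerator = 0.85 * 0.12 = 0.102
P(positive and no disease) = (1 - spec) * (1 - prev) = (1 - 0.92) * (1 - 0.12) = 0.0704
Denominator = 0.102 + 0.0704 = 0.1724
PPV = 0.102 / 0.1724 = 0.591647
As percentage = 59.2


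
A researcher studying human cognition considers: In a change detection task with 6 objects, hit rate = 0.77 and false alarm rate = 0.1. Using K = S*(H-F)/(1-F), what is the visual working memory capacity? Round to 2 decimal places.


K = S * (H - F) / (1 - F)
H - F = 0.67
1 - F = 0.9
K = 6 * 0.67 / 0.9
= 4.47


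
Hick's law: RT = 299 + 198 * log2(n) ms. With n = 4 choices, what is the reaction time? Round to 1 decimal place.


RT = 299 + 198 * log2(4)
log2(4) = 2.0
RT = 299 + 198 * 2.0
= 299 + 396.0
= 695.0 ms


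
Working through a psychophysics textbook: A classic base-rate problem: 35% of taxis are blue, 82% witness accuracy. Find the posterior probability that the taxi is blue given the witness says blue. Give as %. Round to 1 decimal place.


P(blue | says blue) = P(says blue | blue)*P(blue) / [P(says blue | blue)*P(blue) + P(says blue | not blue)*P(not blue)]
Numerator = 0.82 * 0.35 = 0.287
False identification = 0.18 * 0.65 = 0.117
P = 0.287 / (0.287 + 0.117)
= 0.287 / 0.404
As percentage = 71.0


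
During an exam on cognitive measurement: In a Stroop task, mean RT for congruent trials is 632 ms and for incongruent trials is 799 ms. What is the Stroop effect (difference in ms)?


Stroop effect = RT(incongruent) - RT(congruent)
= 799 - 632
= 167 ms


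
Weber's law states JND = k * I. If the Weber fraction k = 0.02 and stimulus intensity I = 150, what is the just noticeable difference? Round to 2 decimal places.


JND = k * I
JND = 0.02 * 150
= 3.00


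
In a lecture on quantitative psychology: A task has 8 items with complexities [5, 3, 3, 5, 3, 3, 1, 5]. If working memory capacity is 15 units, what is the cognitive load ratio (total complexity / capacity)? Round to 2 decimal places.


Total complexity = 5 + 3 + 3 + 5 + 3 + 3 + 1 + 5 = 28
Load = total / capacity = 28 / 15
= 1.87


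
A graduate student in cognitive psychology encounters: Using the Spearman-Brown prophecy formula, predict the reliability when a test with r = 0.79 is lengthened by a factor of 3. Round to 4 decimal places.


r_new = n*r / (1 + (n-1)*r)
Numerator = 3 * 0.79 = 2.37
Denominator = 1 + 2 * 0.79 = 2.58
r_new = 2.37 / 2.58
= 0.9186


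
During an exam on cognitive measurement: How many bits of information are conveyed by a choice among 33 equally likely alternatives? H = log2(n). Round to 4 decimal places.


H = log2(n)
H = log2(33)
= 5.0444


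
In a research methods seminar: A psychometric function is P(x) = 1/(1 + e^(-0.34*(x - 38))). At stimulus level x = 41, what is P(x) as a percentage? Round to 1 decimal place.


P(x) = 1/(1 + e^(-0.34*(41 - 38)))
Exponent = -0.34 * 3 = -1.02
e^(-1.02) = 0.360595
P = 1/(1 + 0.360595) = 0.734973
Percentage = 73.5


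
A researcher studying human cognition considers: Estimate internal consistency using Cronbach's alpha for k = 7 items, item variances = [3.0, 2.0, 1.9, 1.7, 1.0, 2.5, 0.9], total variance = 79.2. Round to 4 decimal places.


alpha = (k/(k-1)) * (1 - sum(s_i^2)/s_total^2)
sum(item variances) = 13.0
k/(k-1) = 7/6 = 1.166667
1 - 13.0/79.2 = 1 - 0.164141 = 0.835859
alpha = 1.166667 * 0.835859
= 0.9752


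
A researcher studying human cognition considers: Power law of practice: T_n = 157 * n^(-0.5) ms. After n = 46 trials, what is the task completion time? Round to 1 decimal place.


T_n = 157 * 46^(-0.5)
46^(-0.5) = 0.147442
T_n = 157 * 0.147442
= 23.1 ms


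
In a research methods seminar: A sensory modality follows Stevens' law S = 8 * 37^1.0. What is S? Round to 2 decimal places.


S = 8 * 37^1.0
37^1.0 = 37.0
S = 8 * 37.0
= 296.00


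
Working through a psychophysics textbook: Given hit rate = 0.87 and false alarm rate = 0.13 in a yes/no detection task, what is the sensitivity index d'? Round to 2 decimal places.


d' = z(HR) - z(FAR)
z(0.87) = 1.1264
z(0.13) = -1.1264
d' = 1.1264 - -1.1264
= 2.25


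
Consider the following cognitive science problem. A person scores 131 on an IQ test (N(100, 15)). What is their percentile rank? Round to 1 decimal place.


z = (IQ - mean) / SD
z = (131 - 100) / 15 = 2.0667
Percentile = Phi(2.0667) * 100
Phi(2.0667) = 0.980619
= 98.1


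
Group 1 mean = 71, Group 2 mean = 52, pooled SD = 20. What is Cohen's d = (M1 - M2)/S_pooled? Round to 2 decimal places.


Cohen's d = (M1 - M2) / S_pooled
= (71 - 52) / 20
= 19 / 20
= 0.95


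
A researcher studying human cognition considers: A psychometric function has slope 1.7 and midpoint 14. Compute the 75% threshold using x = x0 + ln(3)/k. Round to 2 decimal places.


At P = 0.75: 0.75 = 1/(1 + e^(-k*(x-x0)))
Solving: e^(-k*(x-x0)) = 1/3
x = x0 + ln(3)/k
ln(3) = 1.0986
x = 14 + 1.0986/1.7
= 14 + 0.6462
= 14.65


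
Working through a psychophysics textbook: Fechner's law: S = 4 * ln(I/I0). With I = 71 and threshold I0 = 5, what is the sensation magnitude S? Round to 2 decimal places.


S = 4 * ln(71/5)
I/I0 = 14.2
ln(14.2) = 2.6532
S = 4 * 2.6532
= 10.61


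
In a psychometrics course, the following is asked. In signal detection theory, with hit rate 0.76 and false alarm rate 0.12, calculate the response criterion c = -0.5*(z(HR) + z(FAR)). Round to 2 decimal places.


c = -0.5 * (z(HR) + z(FAR))
z(0.76) = 0.7063
z(0.12) = -1.175
c = -0.5 * (0.7063 + -1.175)
= -0.5 * -0.4687
= 0.23


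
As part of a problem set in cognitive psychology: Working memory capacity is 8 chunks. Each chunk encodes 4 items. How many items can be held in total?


Total items = chunks * items_per_chunk
= 8 * 4
= 32


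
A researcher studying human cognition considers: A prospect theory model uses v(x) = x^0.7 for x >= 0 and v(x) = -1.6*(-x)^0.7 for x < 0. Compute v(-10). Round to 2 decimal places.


Since x = -10 < 0, use v(x) = -lambda*(-x)^alpha
(-x) = 10
10^0.7 = 5.0119
v(-10) = -1.6 * 5.0119
= -8.02


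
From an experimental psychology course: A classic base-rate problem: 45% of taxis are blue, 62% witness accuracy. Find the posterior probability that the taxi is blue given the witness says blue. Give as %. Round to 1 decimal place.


P(blue | says blue) = P(says blue | blue)*P(blue) / [P(says blue | blue)*P(blue) + P(says blue | not blue)*P(not blue)]
Numerator = 0.62 * 0.45 = 0.279
False identification = 0.38 * 0.55 = 0.209
P = 0.279 / (0.279 + 0.209)
= 0.279 / 0.488
As percentage = 57.2


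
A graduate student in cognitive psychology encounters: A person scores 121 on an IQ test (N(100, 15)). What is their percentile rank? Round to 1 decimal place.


z = (IQ - mean) / SD
z = (121 - 100) / 15 = 1.4
Percentile = Phi(1.4) * 100
Phi(1.4) = 0.919243
= 91.9


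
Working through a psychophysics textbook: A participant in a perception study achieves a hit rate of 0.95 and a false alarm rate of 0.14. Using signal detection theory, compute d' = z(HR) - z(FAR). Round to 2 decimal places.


d' = z(HR) - z(FAR)
z(0.95) = 1.6449
z(0.14) = -1.0803
d' = 1.6449 - -1.0803
= 2.73


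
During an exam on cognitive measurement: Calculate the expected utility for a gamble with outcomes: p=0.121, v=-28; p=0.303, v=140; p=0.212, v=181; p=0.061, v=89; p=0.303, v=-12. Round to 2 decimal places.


EU = sum(p_i * v_i)
0.121 * -28 = -3.388
0.303 * 140 = 42.42
0.212 * 181 = 38.372
0.061 * 89 = 5.429
0.303 * -12 = -3.636
EU = -3.388 + 42.42 + 38.372 + 5.429 + -3.636
= 79.20


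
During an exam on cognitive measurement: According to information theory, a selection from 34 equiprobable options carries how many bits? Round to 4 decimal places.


H = log2(n)
H = log2(34)
= 5.0875


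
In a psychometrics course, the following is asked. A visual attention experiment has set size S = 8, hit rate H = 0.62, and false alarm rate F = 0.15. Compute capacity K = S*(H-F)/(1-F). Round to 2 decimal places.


K = S * (H - F) / (1 - F)
H - F = 0.47
1 - F = 0.85
K = 8 * 0.47 / 0.85
= 4.42


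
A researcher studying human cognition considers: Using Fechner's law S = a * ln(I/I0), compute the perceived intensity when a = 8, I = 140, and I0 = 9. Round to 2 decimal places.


S = 8 * ln(140/9)
I/I0 = 15.555556
ln(15.555556) = 2.7444
S = 8 * 2.7444
= 21.96


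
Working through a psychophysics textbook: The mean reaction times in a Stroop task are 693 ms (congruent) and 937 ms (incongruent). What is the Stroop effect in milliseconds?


Stroop effect = RT(incongruent) - RT(congruent)
= 937 - 693
= 244 ms


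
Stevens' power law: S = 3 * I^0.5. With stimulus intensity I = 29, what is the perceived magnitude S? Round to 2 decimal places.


S = 3 * 29^0.5
29^0.5 = 5.3852
S = 3 * 5.3852
= 16.16


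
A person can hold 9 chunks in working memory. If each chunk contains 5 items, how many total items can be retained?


Total items = chunks * items_per_chunk
= 9 * 5
= 45


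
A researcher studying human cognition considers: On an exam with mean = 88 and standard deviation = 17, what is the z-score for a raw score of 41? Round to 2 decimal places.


z = (X - mu) / sigma
= (41 - 88) / 17
= -47 / 17
= -2.76


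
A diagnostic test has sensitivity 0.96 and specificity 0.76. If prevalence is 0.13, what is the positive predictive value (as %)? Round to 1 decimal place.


PPV = (sens * prev) / (sens * prev + (1-spec) * (1-prev))
Numerator = 0.96 * 0.13 = 0.1248
P(positive and no disease) = (1 - spec) * (1 - prev) = (1 - 0.76) * (1 - 0.13) = 0.2088
Denominator = 0.1248 + 0.2088 = 0.3336
PPV = 0.1248 / 0.3336 = 0.374101
As percentage = 37.4


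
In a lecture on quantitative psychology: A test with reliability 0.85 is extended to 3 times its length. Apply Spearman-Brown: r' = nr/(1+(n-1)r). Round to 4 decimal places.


r_new = n*r / (1 + (n-1)*r)
Numerator = 3 * 0.85 = 2.55
Denominator = 1 + 2 * 0.85 = 2.7
r_new = 2.55 / 2.7
= 0.9444


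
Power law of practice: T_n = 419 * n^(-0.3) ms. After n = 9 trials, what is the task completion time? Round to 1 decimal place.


T_n = 419 * 9^(-0.3)
9^(-0.3) = 0.517282
T_n = 419 * 0.517282
= 216.7 ms


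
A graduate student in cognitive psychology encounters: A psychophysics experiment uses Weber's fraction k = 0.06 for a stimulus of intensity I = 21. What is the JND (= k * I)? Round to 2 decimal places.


JND = k * I
JND = 0.06 * 21
= 1.26


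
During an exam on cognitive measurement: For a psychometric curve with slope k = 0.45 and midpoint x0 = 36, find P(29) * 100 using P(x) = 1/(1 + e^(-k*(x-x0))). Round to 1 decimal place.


P(x) = 1/(1 + e^(-0.45*(29 - 36)))
Exponent = -0.45 * -7 = 3.15
e^(3.15) = 23.336065
P = 1/(1 + 23.336065) = 0.041091
Percentage = 4.1


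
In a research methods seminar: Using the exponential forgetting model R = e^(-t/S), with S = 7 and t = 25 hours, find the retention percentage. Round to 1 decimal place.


R = e^(-t/S)
-t/S = -25/7 = -3.571429
R = e^(-3.571429) = 0.028116
Percentage = 0.028116 * 100
= 2.8


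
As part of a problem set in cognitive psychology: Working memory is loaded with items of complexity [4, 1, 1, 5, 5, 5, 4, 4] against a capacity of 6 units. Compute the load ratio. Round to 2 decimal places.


Total complexity = 4 + 1 + 1 + 5 + 5 + 5 + 4 + 4 = 29
Load = total / capacity = 29 / 6
= 4.83


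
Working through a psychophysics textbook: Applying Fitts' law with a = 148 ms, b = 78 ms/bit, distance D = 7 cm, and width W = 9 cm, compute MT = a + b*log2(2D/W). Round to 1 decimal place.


MT = 148 + 78 * log2(2*7/9)
2D/W = 1.555556
log2(1.555556) = 0.6374
MT = 148 + 78 * 0.6374
= 197.7 ms


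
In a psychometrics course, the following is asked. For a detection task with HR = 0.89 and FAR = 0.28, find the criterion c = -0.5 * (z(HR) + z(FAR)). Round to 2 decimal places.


c = -0.5 * (z(HR) + z(FAR))
z(0.89) = 1.2265
z(0.28) = -0.5828
c = -0.5 * (1.2265 + -0.5828)
= -0.5 * 0.6437
= -0.32


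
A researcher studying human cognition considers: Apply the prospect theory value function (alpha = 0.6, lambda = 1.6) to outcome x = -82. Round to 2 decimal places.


Since x = -82 < 0, use v(x) = -lambda*(-x)^alpha
(-x) = 82
82^0.6 = 14.0698
v(-82) = -1.6 * 14.0698
= -22.51


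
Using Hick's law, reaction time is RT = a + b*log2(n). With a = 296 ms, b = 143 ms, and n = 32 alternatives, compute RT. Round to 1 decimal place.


RT = 296 + 143 * log2(32)
log2(32) = 5.0
RT = 296 + 143 * 5.0
= 296 + 715.0
= 1011.0 ms


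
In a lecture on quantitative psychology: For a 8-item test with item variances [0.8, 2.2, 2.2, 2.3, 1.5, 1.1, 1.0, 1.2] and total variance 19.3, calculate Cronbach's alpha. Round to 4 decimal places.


alpha = (k/(k-1)) * (1 - sum(s_i^2)/s_total^2)
sum(item variances) = 12.3
k/(k-1) = 8/7 = 1.142857
1 - 12.3/19.3 = 1 - 0.637306 = 0.362694
alpha = 1.142857 * 0.362694
= 0.4145


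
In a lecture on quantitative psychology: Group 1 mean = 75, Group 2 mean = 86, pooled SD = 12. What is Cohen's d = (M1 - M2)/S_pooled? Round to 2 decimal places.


Cohen's d = (M1 - M2) / S_pooled
= (75 - 86) / 12
= -11 / 12
= -0.92


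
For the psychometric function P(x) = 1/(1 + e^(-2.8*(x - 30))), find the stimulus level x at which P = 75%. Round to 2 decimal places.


At P = 0.75: 0.75 = 1/(1 + e^(-k*(x-x0)))
Solving: e^(-k*(x-x0)) = 1/3
x = x0 + ln(3)/k
ln(3) = 1.0986
x = 30 + 1.0986/2.8
= 30 + 0.3924
= 30.39


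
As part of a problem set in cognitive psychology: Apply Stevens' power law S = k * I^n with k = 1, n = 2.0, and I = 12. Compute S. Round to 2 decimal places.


S = 1 * 12^2.0
12^2.0 = 144.0
S = 1 * 144.0
= 144.00


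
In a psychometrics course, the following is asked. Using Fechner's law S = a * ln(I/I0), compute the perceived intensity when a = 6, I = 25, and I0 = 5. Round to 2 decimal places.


S = 6 * ln(25/5)
I/I0 = 5.0
ln(5.0) = 1.6094
S = 6 * 1.6094
= 9.66


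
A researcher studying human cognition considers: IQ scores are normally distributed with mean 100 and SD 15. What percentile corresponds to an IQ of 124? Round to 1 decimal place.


z = (IQ - mean) / SD
z = (124 - 100) / 15 = 1.6
Percentile = Phi(1.6) * 100
Phi(1.6) = 0.945201
= 94.5


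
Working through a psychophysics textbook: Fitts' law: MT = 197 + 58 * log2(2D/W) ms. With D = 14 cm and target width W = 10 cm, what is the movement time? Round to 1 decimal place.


MT = 197 + 58 * log2(2*14/10)
2D/W = 2.8
log2(2.8) = 1.4854
MT = 197 + 58 * 1.4854
= 283.2 ms


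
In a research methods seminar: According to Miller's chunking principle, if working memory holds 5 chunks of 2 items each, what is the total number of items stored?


Total items = chunks * items_per_chunk
= 5 * 2
= 10


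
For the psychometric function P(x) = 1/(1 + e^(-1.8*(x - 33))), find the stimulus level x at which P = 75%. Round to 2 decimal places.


At P = 0.75: 0.75 = 1/(1 + e^(-k*(x-x0)))
Solving: e^(-k*(x-x0)) = 1/3
x = x0 + ln(3)/k
ln(3) = 1.0986
x = 33 + 1.0986/1.8
= 33 + 0.6103
= 33.61


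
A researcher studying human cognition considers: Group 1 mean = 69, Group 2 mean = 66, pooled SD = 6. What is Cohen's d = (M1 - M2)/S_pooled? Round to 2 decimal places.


Cohen's d = (M1 - M2) / S_pooled
= (69 - 66) / 6
= 3 / 6
= 0.50


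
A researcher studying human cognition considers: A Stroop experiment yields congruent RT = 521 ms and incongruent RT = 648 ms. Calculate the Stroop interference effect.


Stroop effect = RT(incongruent) - RT(congruent)
= 648 - 521
= 127 ms


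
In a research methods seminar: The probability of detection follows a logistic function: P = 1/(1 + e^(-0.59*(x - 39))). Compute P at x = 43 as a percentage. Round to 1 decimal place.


P(x) = 1/(1 + e^(-0.59*(43 - 39)))
Exponent = -0.59 * 4 = -2.36
e^(-2.36) = 0.09442
P = 1/(1 + 0.09442) = 0.913726
Percentage = 91.4


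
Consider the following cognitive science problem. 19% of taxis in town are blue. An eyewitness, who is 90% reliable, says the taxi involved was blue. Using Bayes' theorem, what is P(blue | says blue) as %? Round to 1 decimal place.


P(blue | says blue) = P(says blue | blue)*P(blue) / [P(says blue | blue)*P(blue) + P(says blue | not blue)*P(not blue)]
Numerator = 0.9 * 0.19 = 0.171
False identification = 0.1 * 0.81 = 0.081
P = 0.171 / (0.171 + 0.081)
= 0.171 / 0.252
As percentage = 67.9


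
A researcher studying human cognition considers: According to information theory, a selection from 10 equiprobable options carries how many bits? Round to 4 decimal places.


H = log2(n)
H = log2(10)
= 3.3219


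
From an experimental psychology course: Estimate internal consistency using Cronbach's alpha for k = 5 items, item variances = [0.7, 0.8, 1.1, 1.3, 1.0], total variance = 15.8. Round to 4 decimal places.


alpha = (k/(k-1)) * (1 - sum(s_i^2)/s_total^2)
sum(item variances) = 4.9
k/(k-1) = 5/4 = 1.25
1 - 4.9/15.8 = 1 - 0.310127 = 0.689873
alpha = 1.25 * 0.689873
= 0.8623


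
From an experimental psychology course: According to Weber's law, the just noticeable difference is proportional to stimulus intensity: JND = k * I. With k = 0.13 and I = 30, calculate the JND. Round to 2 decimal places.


JND = k * I
JND = 0.13 * 30
= 3.90


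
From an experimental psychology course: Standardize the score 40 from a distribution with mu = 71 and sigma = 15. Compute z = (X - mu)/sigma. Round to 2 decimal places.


z = (X - mu) / sigma
= (40 - 71) / 15
= -31 / 15
= -2.07


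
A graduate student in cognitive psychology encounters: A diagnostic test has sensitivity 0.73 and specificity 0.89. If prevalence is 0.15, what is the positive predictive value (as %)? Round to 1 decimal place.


PPV = (sens * prev) / (sens * prev + (1-spec) * (1-prev))
Numerator = 0.73 * 0.15 = 0.1095
P(positive and no disease) = (1 - spec) * (1 - prev) = (1 - 0.89) * (1 - 0.15) = 0.0935
Denominator = 0.1095 + 0.0935 = 0.203
PPV = 0.1095 / 0.203 = 0.539409
As percentage = 53.9


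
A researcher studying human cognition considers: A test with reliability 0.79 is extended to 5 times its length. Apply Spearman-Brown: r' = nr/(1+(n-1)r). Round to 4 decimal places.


r_new = n*r / (1 + (n-1)*r)
Numerator = 5 * 0.79 = 3.95
Denominator = 1 + 4 * 0.79 = 4.16
r_new = 3.95 / 4.16
= 0.9495


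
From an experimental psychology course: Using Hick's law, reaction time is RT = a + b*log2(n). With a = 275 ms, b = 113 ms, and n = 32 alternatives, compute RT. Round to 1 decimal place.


RT = 275 + 113 * log2(32)
log2(32) = 5.0
RT = 275 + 113 * 5.0
= 275 + 565.0
= 840.0 ms


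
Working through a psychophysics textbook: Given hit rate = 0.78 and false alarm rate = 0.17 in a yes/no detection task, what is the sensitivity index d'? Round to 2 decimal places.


d' = z(HR) - z(FAR)
z(0.78) = 0.7722
z(0.17) = -0.9542
d' = 0.7722 - -0.9542
= 1.73


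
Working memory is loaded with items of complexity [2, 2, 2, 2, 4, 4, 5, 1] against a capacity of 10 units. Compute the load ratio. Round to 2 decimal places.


Total complexity = 2 + 2 + 2 + 2 + 4 + 4 + 5 + 1 = 22
Load = total / capacity = 22 / 10
= 2.20


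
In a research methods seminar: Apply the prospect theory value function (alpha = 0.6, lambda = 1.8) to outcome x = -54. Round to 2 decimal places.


Since x = -54 < 0, use v(x) = -lambda*(-x)^alpha
(-x) = 54
54^0.6 = 10.9506
v(-54) = -1.8 * 10.9506
= -19.71


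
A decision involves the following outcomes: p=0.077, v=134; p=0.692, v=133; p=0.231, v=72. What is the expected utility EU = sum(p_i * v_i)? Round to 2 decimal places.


EU = sum(p_i * v_i)
0.077 * 134 = 10.318
0.692 * 133 = 92.036
0.231 * 72 = 16.632
EU = 10.318 + 92.036 + 16.632
= 118.99


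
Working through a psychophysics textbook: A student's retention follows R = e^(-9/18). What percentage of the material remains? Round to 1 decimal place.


R = e^(-t/S)
-t/S = -9/18 = -0.5
R = e^(-0.5) = 0.606531
Percentage = 0.606531 * 100
= 60.7


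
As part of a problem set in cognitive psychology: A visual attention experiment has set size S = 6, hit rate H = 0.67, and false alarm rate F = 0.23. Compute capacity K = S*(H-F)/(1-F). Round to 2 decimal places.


K = S * (H - F) / (1 - F)
H - F = 0.44
1 - F = 0.77
K = 6 * 0.44 / 0.77
= 3.43


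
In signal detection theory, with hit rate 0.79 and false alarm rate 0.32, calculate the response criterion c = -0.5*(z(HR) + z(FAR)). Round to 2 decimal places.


c = -0.5 * (z(HR) + z(FAR))
z(0.79) = 0.8064
z(0.32) = -0.4677
c = -0.5 * (0.8064 + -0.4677)
= -0.5 * 0.3387
= -0.17


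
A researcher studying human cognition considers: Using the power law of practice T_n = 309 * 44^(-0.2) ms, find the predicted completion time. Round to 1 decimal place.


T_n = 309 * 44^(-0.2)
44^(-0.2) = 0.469148
T_n = 309 * 0.469148
= 145.0 ms


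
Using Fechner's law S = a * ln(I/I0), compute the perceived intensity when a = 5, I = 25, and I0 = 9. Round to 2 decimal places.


S = 5 * ln(25/9)
I/I0 = 2.777778
ln(2.777778) = 1.0217
S = 5 * 1.0217
= 5.11


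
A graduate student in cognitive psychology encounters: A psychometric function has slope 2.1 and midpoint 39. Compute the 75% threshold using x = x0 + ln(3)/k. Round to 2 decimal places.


At P = 0.75: 0.75 = 1/(1 + e^(-k*(x-x0)))
Solving: e^(-k*(x-x0)) = 1/3
x = x0 + ln(3)/k
ln(3) = 1.0986
x = 39 + 1.0986/2.1
= 39 + 0.5231
= 39.52


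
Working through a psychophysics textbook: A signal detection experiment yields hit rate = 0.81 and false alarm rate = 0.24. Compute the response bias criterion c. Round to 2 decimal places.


c = -0.5 * (z(HR) + z(FAR))
z(0.81) = 0.8779
z(0.24) = -0.7063
c = -0.5 * (0.8779 + -0.7063)
= -0.5 * 0.1716
= -0.09


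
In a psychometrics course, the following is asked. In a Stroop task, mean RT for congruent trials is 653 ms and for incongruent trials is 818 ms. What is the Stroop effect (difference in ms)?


Stroop effect = RT(incongruent) - RT(congruent)
= 818 - 653
= 165 ms


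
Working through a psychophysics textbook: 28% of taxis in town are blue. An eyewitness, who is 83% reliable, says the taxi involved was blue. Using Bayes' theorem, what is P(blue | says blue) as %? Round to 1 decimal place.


P(blue | says blue) = P(says blue | blue)*P(blue) / [P(says blue | blue)*P(blue) + P(says blue | not blue)*P(not blue)]
Numerator = 0.83 * 0.28 = 0.2324
False identification = 0.17 * 0.72 = 0.1224
P = 0.2324 / (0.2324 + 0.1224)
= 0.2324 / 0.3548
As percentage = 65.5


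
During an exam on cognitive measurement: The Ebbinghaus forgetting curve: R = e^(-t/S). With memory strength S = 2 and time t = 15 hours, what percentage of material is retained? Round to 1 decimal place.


R = e^(-t/S)
-t/S = -15/2 = -7.5
R = e^(-7.5) = 0.000553
Percentage = 0.000553 * 100
= 0.1


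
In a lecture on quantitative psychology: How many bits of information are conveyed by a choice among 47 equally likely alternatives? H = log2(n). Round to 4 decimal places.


H = log2(n)
H = log2(47)
= 5.5546


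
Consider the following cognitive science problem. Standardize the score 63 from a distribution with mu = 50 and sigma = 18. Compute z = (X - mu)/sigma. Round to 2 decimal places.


z = (X - mu) / sigma
= (63 - 50) / 18
= 13 / 18
= 0.72


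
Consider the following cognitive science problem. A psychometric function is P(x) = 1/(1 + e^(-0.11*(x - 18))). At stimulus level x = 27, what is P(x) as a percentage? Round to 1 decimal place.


P(x) = 1/(1 + e^(-0.11*(27 - 18)))
Exponent = -0.11 * 9 = -0.99
e^(-0.99) = 0.371577
P = 1/(1 + 0.371577) = 0.729088
Percentage = 72.9


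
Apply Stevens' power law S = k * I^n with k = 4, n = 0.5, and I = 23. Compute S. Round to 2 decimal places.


S = 4 * 23^0.5
23^0.5 = 4.7958
S = 4 * 4.7958
= 19.18


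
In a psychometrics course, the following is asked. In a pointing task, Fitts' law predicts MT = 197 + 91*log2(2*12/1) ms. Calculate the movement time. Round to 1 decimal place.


MT = 197 + 91 * log2(2*12/1)
2D/W = 24.0
log2(24.0) = 4.585
MT = 197 + 91 * 4.585
= 614.2 ms


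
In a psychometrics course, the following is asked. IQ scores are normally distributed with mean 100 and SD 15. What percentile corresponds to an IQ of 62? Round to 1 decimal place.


z = (IQ - mean) / SD
z = (62 - 100) / 15 = -2.5333
Percentile = Phi(-2.5333) * 100
Phi(-2.5333) = 0.00565
= 0.6


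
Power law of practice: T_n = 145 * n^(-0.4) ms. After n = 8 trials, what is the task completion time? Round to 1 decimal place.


T_n = 145 * 8^(-0.4)
8^(-0.4) = 0.435275
T_n = 145 * 0.435275
= 63.1 ms


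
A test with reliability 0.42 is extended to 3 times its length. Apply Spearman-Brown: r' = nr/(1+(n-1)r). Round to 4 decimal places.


r_new = n*r / (1 + (n-1)*r)
Numerator = 3 * 0.42 = 1.26
Denominator = 1 + 2 * 0.42 = 1.84
r_new = 1.26 / 1.84
= 0.6848


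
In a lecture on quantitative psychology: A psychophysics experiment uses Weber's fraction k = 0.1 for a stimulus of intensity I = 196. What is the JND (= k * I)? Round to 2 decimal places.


JND = k * I
JND = 0.1 * 196
= 19.60


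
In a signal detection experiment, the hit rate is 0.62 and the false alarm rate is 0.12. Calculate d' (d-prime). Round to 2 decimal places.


d' = z(HR) - z(FAR)
z(0.62) = 0.3055
z(0.12) = -1.175
d' = 0.3055 - -1.175
= 1.48


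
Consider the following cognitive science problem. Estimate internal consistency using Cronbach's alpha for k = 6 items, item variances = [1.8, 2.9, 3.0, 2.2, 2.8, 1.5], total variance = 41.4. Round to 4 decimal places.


alpha = (k/(k-1)) * (1 - sum(s_i^2)/s_total^2)
sum(item variances) = 14.2
k/(k-1) = 6/5 = 1.2
1 - 14.2/41.4 = 1 - 0.342995 = 0.657005
alpha = 1.2 * 0.657005
= 0.7884


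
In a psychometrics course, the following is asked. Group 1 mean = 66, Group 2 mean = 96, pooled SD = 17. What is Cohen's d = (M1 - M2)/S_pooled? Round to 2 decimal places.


Cohen's d = (M1 - M2) / S_pooled
= (66 - 96) / 17
= -30 / 17
= -1.76


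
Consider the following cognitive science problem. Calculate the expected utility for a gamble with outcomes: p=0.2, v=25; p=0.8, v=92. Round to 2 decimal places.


EU = sum(p_i * v_i)
0.2 * 25 = 5.0
0.8 * 92 = 73.6
EU = 5.0 + 73.6
= 78.60


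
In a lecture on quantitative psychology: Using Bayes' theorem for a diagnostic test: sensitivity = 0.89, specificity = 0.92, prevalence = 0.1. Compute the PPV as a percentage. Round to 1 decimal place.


PPV = (sens * prev) / (sens * prev + (1-spec) * (1-prev))
Numerator = 0.89 * 0.1 = 0.089
P(positive and no disease) = (1 - spec) * (1 - prev) = (1 - 0.92) * (1 - 0.1) = 0.072
Denominator = 0.089 + 0.072 = 0.161
PPV = 0.089 / 0.161 = 0.552795
As percentage = 55.3


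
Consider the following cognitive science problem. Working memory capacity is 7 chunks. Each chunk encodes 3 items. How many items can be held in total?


Total items = chunks * items_per_chunk
= 7 * 3
= 21


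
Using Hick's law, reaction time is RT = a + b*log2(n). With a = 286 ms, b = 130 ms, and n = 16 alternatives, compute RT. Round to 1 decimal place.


RT = 286 + 130 * log2(16)
log2(16) = 4.0
RT = 286 + 130 * 4.0
= 286 + 520.0
= 806.0 ms


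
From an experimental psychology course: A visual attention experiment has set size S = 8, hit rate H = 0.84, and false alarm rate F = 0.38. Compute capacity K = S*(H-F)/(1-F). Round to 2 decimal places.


K = S * (H - F) / (1 - F)
H - F = 0.46
1 - F = 0.62
K = 8 * 0.46 / 0.62
= 5.94


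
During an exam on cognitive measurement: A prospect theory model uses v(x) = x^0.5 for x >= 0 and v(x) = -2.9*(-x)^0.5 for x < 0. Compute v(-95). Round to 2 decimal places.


Since x = -95 < 0, use v(x) = -lambda*(-x)^alpha
(-x) = 95
95^0.5 = 9.7468
v(-95) = -2.9 * 9.7468
= -28.27


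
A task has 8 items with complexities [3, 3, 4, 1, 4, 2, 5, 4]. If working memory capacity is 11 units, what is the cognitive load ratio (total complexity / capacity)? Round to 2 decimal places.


Total complexity = 3 + 3 + 4 + 1 + 4 + 2 + 5 + 4 = 26
Load = total / capacity = 26 / 11
= 2.36
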